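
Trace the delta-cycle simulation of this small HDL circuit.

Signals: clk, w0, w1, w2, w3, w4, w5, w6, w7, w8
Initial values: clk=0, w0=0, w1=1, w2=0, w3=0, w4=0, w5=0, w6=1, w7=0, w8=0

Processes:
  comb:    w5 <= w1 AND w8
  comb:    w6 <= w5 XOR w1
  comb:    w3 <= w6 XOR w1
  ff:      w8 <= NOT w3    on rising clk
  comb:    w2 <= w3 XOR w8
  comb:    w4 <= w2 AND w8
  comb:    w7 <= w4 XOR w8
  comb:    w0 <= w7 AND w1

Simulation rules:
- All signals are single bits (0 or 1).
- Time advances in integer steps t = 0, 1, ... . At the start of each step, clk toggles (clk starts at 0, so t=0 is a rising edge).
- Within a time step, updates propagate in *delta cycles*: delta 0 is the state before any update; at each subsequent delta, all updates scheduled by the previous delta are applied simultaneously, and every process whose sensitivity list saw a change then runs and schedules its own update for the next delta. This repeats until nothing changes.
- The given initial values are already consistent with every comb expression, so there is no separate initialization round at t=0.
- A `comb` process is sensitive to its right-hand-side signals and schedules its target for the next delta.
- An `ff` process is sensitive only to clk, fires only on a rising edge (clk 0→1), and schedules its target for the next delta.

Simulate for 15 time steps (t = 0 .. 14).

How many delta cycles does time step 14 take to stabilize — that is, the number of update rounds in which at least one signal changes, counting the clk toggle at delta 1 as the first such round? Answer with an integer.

t0.Δ0 w5=0 w0=0 w2=0 clk=0 w3=0 w4=0 w6=1 w8=0 w1=1 w7=0
t0.Δ1 w5=0 w0=0 w2=0 clk=1 w3=0 w4=0 w6=1 w8=0 w1=1 w7=0
t0.Δ2 w5=0 w0=0 w2=0 clk=1 w3=0 w4=0 w6=1 w8=1 w1=1 w7=0
t0.Δ3 w5=1 w0=0 w2=1 clk=1 w3=0 w4=0 w6=1 w8=1 w1=1 w7=1
t0.Δ4 w5=1 w0=1 w2=1 clk=1 w3=0 w4=1 w6=0 w8=1 w1=1 w7=1
t0.Δ5 w5=1 w0=1 w2=1 clk=1 w3=1 w4=1 w6=0 w8=1 w1=1 w7=0
t0.Δ6 w5=1 w0=0 w2=0 clk=1 w3=1 w4=1 w6=0 w8=1 w1=1 w7=0
t0.Δ7 w5=1 w0=0 w2=0 clk=1 w3=1 w4=0 w6=0 w8=1 w1=1 w7=0
t0.Δ8 w5=1 w0=0 w2=0 clk=1 w3=1 w4=0 w6=0 w8=1 w1=1 w7=1
t0.Δ9 w5=1 w0=1 w2=0 clk=1 w3=1 w4=0 w6=0 w8=1 w1=1 w7=1
t1.Δ0 w5=1 w0=1 w2=0 clk=1 w3=1 w4=0 w6=0 w8=1 w1=1 w7=1
t1.Δ1 w5=1 w0=1 w2=0 clk=0 w3=1 w4=0 w6=0 w8=1 w1=1 w7=1
t2.Δ0 w5=1 w0=1 w2=0 clk=0 w3=1 w4=0 w6=0 w8=1 w1=1 w7=1
t2.Δ1 w5=1 w0=1 w2=0 clk=1 w3=1 w4=0 w6=0 w8=1 w1=1 w7=1
t2.Δ2 w5=1 w0=1 w2=0 clk=1 w3=1 w4=0 w6=0 w8=0 w1=1 w7=1
t2.Δ3 w5=0 w0=1 w2=1 clk=1 w3=1 w4=0 w6=0 w8=0 w1=1 w7=0
t2.Δ4 w5=0 w0=0 w2=1 clk=1 w3=1 w4=0 w6=1 w8=0 w1=1 w7=0
t2.Δ5 w5=0 w0=0 w2=1 clk=1 w3=0 w4=0 w6=1 w8=0 w1=1 w7=0
t2.Δ6 w5=0 w0=0 w2=0 clk=1 w3=0 w4=0 w6=1 w8=0 w1=1 w7=0
t3.Δ0 w5=0 w0=0 w2=0 clk=1 w3=0 w4=0 w6=1 w8=0 w1=1 w7=0
t3.Δ1 w5=0 w0=0 w2=0 clk=0 w3=0 w4=0 w6=1 w8=0 w1=1 w7=0
t4.Δ0 w5=0 w0=0 w2=0 clk=0 w3=0 w4=0 w6=1 w8=0 w1=1 w7=0
t4.Δ1 w5=0 w0=0 w2=0 clk=1 w3=0 w4=0 w6=1 w8=0 w1=1 w7=0
t4.Δ2 w5=0 w0=0 w2=0 clk=1 w3=0 w4=0 w6=1 w8=1 w1=1 w7=0
t4.Δ3 w5=1 w0=0 w2=1 clk=1 w3=0 w4=0 w6=1 w8=1 w1=1 w7=1
t4.Δ4 w5=1 w0=1 w2=1 clk=1 w3=0 w4=1 w6=0 w8=1 w1=1 w7=1
t4.Δ5 w5=1 w0=1 w2=1 clk=1 w3=1 w4=1 w6=0 w8=1 w1=1 w7=0
t4.Δ6 w5=1 w0=0 w2=0 clk=1 w3=1 w4=1 w6=0 w8=1 w1=1 w7=0
t4.Δ7 w5=1 w0=0 w2=0 clk=1 w3=1 w4=0 w6=0 w8=1 w1=1 w7=0
t4.Δ8 w5=1 w0=0 w2=0 clk=1 w3=1 w4=0 w6=0 w8=1 w1=1 w7=1
t4.Δ9 w5=1 w0=1 w2=0 clk=1 w3=1 w4=0 w6=0 w8=1 w1=1 w7=1
t5.Δ0 w5=1 w0=1 w2=0 clk=1 w3=1 w4=0 w6=0 w8=1 w1=1 w7=1
t5.Δ1 w5=1 w0=1 w2=0 clk=0 w3=1 w4=0 w6=0 w8=1 w1=1 w7=1
t6.Δ0 w5=1 w0=1 w2=0 clk=0 w3=1 w4=0 w6=0 w8=1 w1=1 w7=1
t6.Δ1 w5=1 w0=1 w2=0 clk=1 w3=1 w4=0 w6=0 w8=1 w1=1 w7=1
t6.Δ2 w5=1 w0=1 w2=0 clk=1 w3=1 w4=0 w6=0 w8=0 w1=1 w7=1
t6.Δ3 w5=0 w0=1 w2=1 clk=1 w3=1 w4=0 w6=0 w8=0 w1=1 w7=0
t6.Δ4 w5=0 w0=0 w2=1 clk=1 w3=1 w4=0 w6=1 w8=0 w1=1 w7=0
t6.Δ5 w5=0 w0=0 w2=1 clk=1 w3=0 w4=0 w6=1 w8=0 w1=1 w7=0
t6.Δ6 w5=0 w0=0 w2=0 clk=1 w3=0 w4=0 w6=1 w8=0 w1=1 w7=0
t7.Δ0 w5=0 w0=0 w2=0 clk=1 w3=0 w4=0 w6=1 w8=0 w1=1 w7=0
t7.Δ1 w5=0 w0=0 w2=0 clk=0 w3=0 w4=0 w6=1 w8=0 w1=1 w7=0
t8.Δ0 w5=0 w0=0 w2=0 clk=0 w3=0 w4=0 w6=1 w8=0 w1=1 w7=0
t8.Δ1 w5=0 w0=0 w2=0 clk=1 w3=0 w4=0 w6=1 w8=0 w1=1 w7=0
t8.Δ2 w5=0 w0=0 w2=0 clk=1 w3=0 w4=0 w6=1 w8=1 w1=1 w7=0
t8.Δ3 w5=1 w0=0 w2=1 clk=1 w3=0 w4=0 w6=1 w8=1 w1=1 w7=1
t8.Δ4 w5=1 w0=1 w2=1 clk=1 w3=0 w4=1 w6=0 w8=1 w1=1 w7=1
t8.Δ5 w5=1 w0=1 w2=1 clk=1 w3=1 w4=1 w6=0 w8=1 w1=1 w7=0
t8.Δ6 w5=1 w0=0 w2=0 clk=1 w3=1 w4=1 w6=0 w8=1 w1=1 w7=0
t8.Δ7 w5=1 w0=0 w2=0 clk=1 w3=1 w4=0 w6=0 w8=1 w1=1 w7=0
t8.Δ8 w5=1 w0=0 w2=0 clk=1 w3=1 w4=0 w6=0 w8=1 w1=1 w7=1
t8.Δ9 w5=1 w0=1 w2=0 clk=1 w3=1 w4=0 w6=0 w8=1 w1=1 w7=1
t9.Δ0 w5=1 w0=1 w2=0 clk=1 w3=1 w4=0 w6=0 w8=1 w1=1 w7=1
t9.Δ1 w5=1 w0=1 w2=0 clk=0 w3=1 w4=0 w6=0 w8=1 w1=1 w7=1
t10.Δ0 w5=1 w0=1 w2=0 clk=0 w3=1 w4=0 w6=0 w8=1 w1=1 w7=1
t10.Δ1 w5=1 w0=1 w2=0 clk=1 w3=1 w4=0 w6=0 w8=1 w1=1 w7=1
t10.Δ2 w5=1 w0=1 w2=0 clk=1 w3=1 w4=0 w6=0 w8=0 w1=1 w7=1
t10.Δ3 w5=0 w0=1 w2=1 clk=1 w3=1 w4=0 w6=0 w8=0 w1=1 w7=0
t10.Δ4 w5=0 w0=0 w2=1 clk=1 w3=1 w4=0 w6=1 w8=0 w1=1 w7=0
t10.Δ5 w5=0 w0=0 w2=1 clk=1 w3=0 w4=0 w6=1 w8=0 w1=1 w7=0
t10.Δ6 w5=0 w0=0 w2=0 clk=1 w3=0 w4=0 w6=1 w8=0 w1=1 w7=0
t11.Δ0 w5=0 w0=0 w2=0 clk=1 w3=0 w4=0 w6=1 w8=0 w1=1 w7=0
t11.Δ1 w5=0 w0=0 w2=0 clk=0 w3=0 w4=0 w6=1 w8=0 w1=1 w7=0
t12.Δ0 w5=0 w0=0 w2=0 clk=0 w3=0 w4=0 w6=1 w8=0 w1=1 w7=0
t12.Δ1 w5=0 w0=0 w2=0 clk=1 w3=0 w4=0 w6=1 w8=0 w1=1 w7=0
t12.Δ2 w5=0 w0=0 w2=0 clk=1 w3=0 w4=0 w6=1 w8=1 w1=1 w7=0
t12.Δ3 w5=1 w0=0 w2=1 clk=1 w3=0 w4=0 w6=1 w8=1 w1=1 w7=1
t12.Δ4 w5=1 w0=1 w2=1 clk=1 w3=0 w4=1 w6=0 w8=1 w1=1 w7=1
t12.Δ5 w5=1 w0=1 w2=1 clk=1 w3=1 w4=1 w6=0 w8=1 w1=1 w7=0
t12.Δ6 w5=1 w0=0 w2=0 clk=1 w3=1 w4=1 w6=0 w8=1 w1=1 w7=0
t12.Δ7 w5=1 w0=0 w2=0 clk=1 w3=1 w4=0 w6=0 w8=1 w1=1 w7=0
t12.Δ8 w5=1 w0=0 w2=0 clk=1 w3=1 w4=0 w6=0 w8=1 w1=1 w7=1
t12.Δ9 w5=1 w0=1 w2=0 clk=1 w3=1 w4=0 w6=0 w8=1 w1=1 w7=1
t13.Δ0 w5=1 w0=1 w2=0 clk=1 w3=1 w4=0 w6=0 w8=1 w1=1 w7=1
t13.Δ1 w5=1 w0=1 w2=0 clk=0 w3=1 w4=0 w6=0 w8=1 w1=1 w7=1
t14.Δ0 w5=1 w0=1 w2=0 clk=0 w3=1 w4=0 w6=0 w8=1 w1=1 w7=1
t14.Δ1 w5=1 w0=1 w2=0 clk=1 w3=1 w4=0 w6=0 w8=1 w1=1 w7=1
t14.Δ2 w5=1 w0=1 w2=0 clk=1 w3=1 w4=0 w6=0 w8=0 w1=1 w7=1
t14.Δ3 w5=0 w0=1 w2=1 clk=1 w3=1 w4=0 w6=0 w8=0 w1=1 w7=0
t14.Δ4 w5=0 w0=0 w2=1 clk=1 w3=1 w4=0 w6=1 w8=0 w1=1 w7=0
t14.Δ5 w5=0 w0=0 w2=1 clk=1 w3=0 w4=0 w6=1 w8=0 w1=1 w7=0
t14.Δ6 w5=0 w0=0 w2=0 clk=1 w3=0 w4=0 w6=1 w8=0 w1=1 w7=0

6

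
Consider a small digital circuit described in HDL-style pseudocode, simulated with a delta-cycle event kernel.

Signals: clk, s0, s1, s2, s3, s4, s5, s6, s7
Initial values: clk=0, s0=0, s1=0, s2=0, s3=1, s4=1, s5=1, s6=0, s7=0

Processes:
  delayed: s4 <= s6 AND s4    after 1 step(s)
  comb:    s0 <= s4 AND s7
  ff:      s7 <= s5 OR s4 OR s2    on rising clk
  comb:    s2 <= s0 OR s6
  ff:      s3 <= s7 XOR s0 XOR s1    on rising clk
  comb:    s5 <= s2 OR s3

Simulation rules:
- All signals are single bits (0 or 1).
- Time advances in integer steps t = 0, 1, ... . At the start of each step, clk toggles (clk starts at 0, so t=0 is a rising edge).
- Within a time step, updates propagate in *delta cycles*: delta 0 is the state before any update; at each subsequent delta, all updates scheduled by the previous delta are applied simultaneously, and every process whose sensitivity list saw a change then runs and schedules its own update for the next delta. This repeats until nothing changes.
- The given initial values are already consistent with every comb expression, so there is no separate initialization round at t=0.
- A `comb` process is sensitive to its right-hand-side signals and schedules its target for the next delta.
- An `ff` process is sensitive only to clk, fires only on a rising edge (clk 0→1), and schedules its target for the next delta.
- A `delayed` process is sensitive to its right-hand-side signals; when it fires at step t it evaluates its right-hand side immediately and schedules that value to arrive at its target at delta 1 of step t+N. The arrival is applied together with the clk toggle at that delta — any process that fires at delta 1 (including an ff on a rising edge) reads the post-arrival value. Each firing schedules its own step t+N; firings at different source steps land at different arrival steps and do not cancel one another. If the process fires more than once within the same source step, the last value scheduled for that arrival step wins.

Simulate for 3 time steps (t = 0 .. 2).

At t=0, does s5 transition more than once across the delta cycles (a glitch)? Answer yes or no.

t0.Δ0 s5=1 s2=0 s6=0 s7=0 s1=0 clk=0 s0=0 s3=1 s4=1
t0.Δ1 s5=1 s2=0 s6=0 s7=0 s1=0 clk=1 s0=0 s3=1 s4=1
t0.Δ2 s5=1 s2=0 s6=0 s7=1 s1=0 clk=1 s0=0 s3=0 s4=1
t0.Δ3 s5=0 s2=0 s6=0 s7=1 s1=0 clk=1 s0=1 s3=0 s4=1
t0.Δ4 s5=0 s2=1 s6=0 s7=1 s1=0 clk=1 s0=1 s3=0 s4=1
t0.Δ5 s5=1 s2=1 s6=0 s7=1 s1=0 clk=1 s0=1 s3=0 s4=1
t1.Δ0 s5=1 s2=1 s6=0 s7=1 s1=0 clk=1 s0=1 s3=0 s4=1
t1.Δ1 s5=1 s2=1 s6=0 s7=1 s1=0 clk=0 s0=1 s3=0 s4=1
t2.Δ0 s5=1 s2=1 s6=0 s7=1 s1=0 clk=0 s0=1 s3=0 s4=1
t2.Δ1 s5=1 s2=1 s6=0 s7=1 s1=0 clk=1 s0=1 s3=0 s4=1

yes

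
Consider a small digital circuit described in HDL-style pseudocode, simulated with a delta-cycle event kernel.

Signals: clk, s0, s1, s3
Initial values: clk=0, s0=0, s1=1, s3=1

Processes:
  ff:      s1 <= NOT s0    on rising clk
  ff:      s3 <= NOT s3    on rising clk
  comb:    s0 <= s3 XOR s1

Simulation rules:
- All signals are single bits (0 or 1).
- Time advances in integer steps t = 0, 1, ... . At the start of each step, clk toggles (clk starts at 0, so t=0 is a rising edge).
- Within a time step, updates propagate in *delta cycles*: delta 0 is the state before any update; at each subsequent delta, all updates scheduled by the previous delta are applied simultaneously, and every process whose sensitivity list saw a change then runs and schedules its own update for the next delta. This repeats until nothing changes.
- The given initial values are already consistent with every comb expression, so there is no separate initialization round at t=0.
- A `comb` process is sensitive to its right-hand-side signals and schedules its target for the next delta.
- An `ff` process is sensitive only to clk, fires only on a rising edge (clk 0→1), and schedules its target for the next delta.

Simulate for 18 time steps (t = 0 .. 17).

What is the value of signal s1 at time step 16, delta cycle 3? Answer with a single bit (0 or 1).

1

t=0 Δ0: s0=0 s1=1 s3=1 clk=0
  Δ1: clk:0→1
  Δ2: s3:1→0
  Δ3: s0:0→1
  (3Δ to stable)
t=1 Δ0: s0=1 s1=1 s3=0 clk=1
  Δ1: clk:1→0
  (1Δ to stable)
t=2 Δ0: s0=1 s1=1 s3=0 clk=0
  Δ1: clk:0→1
  Δ2: s1:1→0, s3:0→1
  (2Δ to stable)
t=3 Δ0: s0=1 s1=0 s3=1 clk=1
  Δ1: clk:1→0
  (1Δ to stable)
t=4 Δ0: s0=1 s1=0 s3=1 clk=0
  Δ1: clk:0→1
  Δ2: s3:1→0
  Δ3: s0:1→0
  (3Δ to stable)
t=5 Δ0: s0=0 s1=0 s3=0 clk=1
  Δ1: clk:1→0
  (1Δ to stable)
t=6 Δ0: s0=0 s1=0 s3=0 clk=0
  Δ1: clk:0→1
  Δ2: s1:0→1, s3:0→1
  (2Δ to stable)
t=7 Δ0: s0=0 s1=1 s3=1 clk=1
  Δ1: clk:1→0
  (1Δ to stable)
t=8 Δ0: s0=0 s1=1 s3=1 clk=0
  Δ1: clk:0→1
  Δ2: s3:1→0
  Δ3: s0:0→1
  (3Δ to stable)
t=9 Δ0: s0=1 s1=1 s3=0 clk=1
  Δ1: clk:1→0
  (1Δ to stable)
t=10 Δ0: s0=1 s1=1 s3=0 clk=0
  Δ1: clk:0→1
  Δ2: s1:1→0, s3:0→1
  (2Δ to stable)
t=11 Δ0: s0=1 s1=0 s3=1 clk=1
  Δ1: clk:1→0
  (1Δ to stable)
t=12 Δ0: s0=1 s1=0 s3=1 clk=0
  Δ1: clk:0→1
  Δ2: s3:1→0
  Δ3: s0:1→0
  (3Δ to stable)
t=13 Δ0: s0=0 s1=0 s3=0 clk=1
  Δ1: clk:1→0
  (1Δ to stable)
t=14 Δ0: s0=0 s1=0 s3=0 clk=0
  Δ1: clk:0→1
  Δ2: s1:0→1, s3:0→1
  (2Δ to stable)
t=15 Δ0: s0=0 s1=1 s3=1 clk=1
  Δ1: clk:1→0
  (1Δ to stable)
t=16 Δ0: s0=0 s1=1 s3=1 clk=0
  Δ1: clk:0→1
  Δ2: s3:1→0
  Δ3: s0:0→1
  (3Δ to stable)
t=17 Δ0: s0=1 s1=1 s3=0 clk=1
  Δ1: clk:1→0
  (1Δ to stable)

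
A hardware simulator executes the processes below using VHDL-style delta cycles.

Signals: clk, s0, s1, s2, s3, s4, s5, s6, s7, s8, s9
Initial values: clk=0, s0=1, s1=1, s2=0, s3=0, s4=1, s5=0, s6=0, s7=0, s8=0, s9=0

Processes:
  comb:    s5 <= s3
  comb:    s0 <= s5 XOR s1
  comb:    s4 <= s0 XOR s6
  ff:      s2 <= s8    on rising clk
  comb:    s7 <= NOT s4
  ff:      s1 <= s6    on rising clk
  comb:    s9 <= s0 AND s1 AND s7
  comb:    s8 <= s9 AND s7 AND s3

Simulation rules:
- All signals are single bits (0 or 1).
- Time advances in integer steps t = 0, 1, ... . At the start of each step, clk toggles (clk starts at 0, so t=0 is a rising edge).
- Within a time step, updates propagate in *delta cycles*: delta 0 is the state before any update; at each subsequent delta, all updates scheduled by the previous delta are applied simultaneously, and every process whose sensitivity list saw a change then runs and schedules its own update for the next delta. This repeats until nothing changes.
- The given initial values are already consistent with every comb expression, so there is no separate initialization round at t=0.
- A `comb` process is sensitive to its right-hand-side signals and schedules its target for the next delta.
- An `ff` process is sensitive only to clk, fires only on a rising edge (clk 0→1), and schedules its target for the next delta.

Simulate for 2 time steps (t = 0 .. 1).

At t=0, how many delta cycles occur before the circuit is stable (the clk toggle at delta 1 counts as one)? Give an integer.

t=0 Δ0: s2=0 s9=0 s1=1 s5=0 s4=1 clk=0 s0=1 s3=0 s8=0 s6=0 s7=0
  Δ1: clk:0→1
  Δ2: s1:1→0
  Δ3: s0:1→0
  Δ4: s4:1→0
  Δ5: s7:0→1
  (5Δ to stable)
t=1 Δ0: s2=0 s9=0 s1=0 s5=0 s4=0 clk=1 s0=0 s3=0 s8=0 s6=0 s7=1
  Δ1: clk:1→0
  (1Δ to stable)

5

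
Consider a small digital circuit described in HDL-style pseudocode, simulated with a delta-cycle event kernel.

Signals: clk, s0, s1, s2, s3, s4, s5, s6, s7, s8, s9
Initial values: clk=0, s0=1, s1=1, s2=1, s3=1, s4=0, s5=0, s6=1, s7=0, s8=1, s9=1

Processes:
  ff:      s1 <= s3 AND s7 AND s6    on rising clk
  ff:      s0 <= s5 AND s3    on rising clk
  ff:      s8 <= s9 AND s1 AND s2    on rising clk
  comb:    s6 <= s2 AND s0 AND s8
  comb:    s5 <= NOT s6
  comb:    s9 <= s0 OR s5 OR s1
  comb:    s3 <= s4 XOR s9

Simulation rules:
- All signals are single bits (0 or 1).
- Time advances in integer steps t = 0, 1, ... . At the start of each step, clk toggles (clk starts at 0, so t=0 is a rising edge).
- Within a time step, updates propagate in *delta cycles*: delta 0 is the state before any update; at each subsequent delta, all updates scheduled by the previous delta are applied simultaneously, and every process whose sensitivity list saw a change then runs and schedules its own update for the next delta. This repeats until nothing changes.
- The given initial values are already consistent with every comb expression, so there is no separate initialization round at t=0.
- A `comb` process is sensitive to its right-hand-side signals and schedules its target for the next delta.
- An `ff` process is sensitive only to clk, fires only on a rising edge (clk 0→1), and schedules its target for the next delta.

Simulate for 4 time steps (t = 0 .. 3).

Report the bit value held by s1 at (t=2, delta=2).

0

t=0 Δ0: s3=1 s6=1 s8=1 s0=1 s9=1 s1=1 s5=0 s2=1 s4=0 s7=0 clk=0
  Δ1: clk:0→1
  Δ2: s0:1→0, s1:1→0
  Δ3: s6:1→0, s9:1→0
  Δ4: s3:1→0, s5:0→1
  Δ5: s9:0→1
  Δ6: s3:0→1
  (6Δ to stable)
t=1 Δ0: s3=1 s6=0 s8=1 s0=0 s9=1 s1=0 s5=1 s2=1 s4=0 s7=0 clk=1
  Δ1: clk:1→0
  (1Δ to stable)
t=2 Δ0: s3=1 s6=0 s8=1 s0=0 s9=1 s1=0 s5=1 s2=1 s4=0 s7=0 clk=0
  Δ1: clk:0→1
  Δ2: s8:1→0, s0:0→1
  (2Δ to stable)
t=3 Δ0: s3=1 s6=0 s8=0 s0=1 s9=1 s1=0 s5=1 s2=1 s4=0 s7=0 clk=1
  Δ1: clk:1→0
  (1Δ to stable)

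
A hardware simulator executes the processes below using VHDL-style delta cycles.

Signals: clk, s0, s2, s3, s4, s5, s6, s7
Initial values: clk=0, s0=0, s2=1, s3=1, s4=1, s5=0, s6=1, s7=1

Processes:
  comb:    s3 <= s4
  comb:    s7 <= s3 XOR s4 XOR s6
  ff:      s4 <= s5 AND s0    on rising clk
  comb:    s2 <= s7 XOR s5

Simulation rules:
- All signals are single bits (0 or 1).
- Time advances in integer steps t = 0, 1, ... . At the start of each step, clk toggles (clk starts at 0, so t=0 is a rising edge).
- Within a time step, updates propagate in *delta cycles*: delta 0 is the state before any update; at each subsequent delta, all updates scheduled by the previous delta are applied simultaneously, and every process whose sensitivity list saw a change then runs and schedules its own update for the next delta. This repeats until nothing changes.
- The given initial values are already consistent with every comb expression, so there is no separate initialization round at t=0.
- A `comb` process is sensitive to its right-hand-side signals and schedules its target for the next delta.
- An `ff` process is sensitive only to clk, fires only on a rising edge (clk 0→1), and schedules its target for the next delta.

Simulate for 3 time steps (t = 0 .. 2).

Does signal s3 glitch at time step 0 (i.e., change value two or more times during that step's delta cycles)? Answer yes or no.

no

[bits: s4,s7,clk,s2,s6,s3,s0,s5]
t=0: Δ0=11011100 Δ1=11111100 Δ2=01111100 Δ3=00111000 Δ4=01101000 Δ5=01111000 | 5Δ
t=1: Δ0=01111000 Δ1=01011000 | 1Δ
t=2: Δ0=01011000 Δ1=01111000 | 1Δ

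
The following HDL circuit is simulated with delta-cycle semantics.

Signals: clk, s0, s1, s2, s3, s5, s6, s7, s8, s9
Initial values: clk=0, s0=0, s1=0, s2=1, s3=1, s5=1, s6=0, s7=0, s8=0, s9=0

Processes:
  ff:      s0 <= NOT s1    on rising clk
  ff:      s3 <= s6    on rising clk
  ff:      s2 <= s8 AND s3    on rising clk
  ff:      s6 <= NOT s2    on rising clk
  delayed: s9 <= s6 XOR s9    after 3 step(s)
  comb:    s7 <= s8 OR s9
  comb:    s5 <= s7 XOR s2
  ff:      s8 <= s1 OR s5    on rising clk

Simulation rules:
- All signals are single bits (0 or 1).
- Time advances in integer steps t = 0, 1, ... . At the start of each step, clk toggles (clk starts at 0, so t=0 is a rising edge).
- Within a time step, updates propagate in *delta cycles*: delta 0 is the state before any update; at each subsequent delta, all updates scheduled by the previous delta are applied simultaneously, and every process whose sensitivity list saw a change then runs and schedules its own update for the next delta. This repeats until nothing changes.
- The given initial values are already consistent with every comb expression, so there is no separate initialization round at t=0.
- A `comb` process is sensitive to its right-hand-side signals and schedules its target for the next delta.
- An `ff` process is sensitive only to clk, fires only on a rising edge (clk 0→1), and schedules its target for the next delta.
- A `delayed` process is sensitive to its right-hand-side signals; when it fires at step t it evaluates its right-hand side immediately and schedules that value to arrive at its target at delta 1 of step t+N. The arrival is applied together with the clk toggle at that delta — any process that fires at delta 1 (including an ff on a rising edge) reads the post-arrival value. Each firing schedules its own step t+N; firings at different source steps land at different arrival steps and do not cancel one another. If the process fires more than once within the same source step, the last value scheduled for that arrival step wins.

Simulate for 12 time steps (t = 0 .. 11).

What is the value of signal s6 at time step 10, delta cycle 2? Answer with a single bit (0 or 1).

t0.Δ0 s5=1 s6=0 s1=0 s8=0 s3=1 s9=0 s2=1 clk=0 s7=0 s0=0
t0.Δ1 s5=1 s6=0 s1=0 s8=0 s3=1 s9=0 s2=1 clk=1 s7=0 s0=0
t0.Δ2 s5=1 s6=0 s1=0 s8=1 s3=0 s9=0 s2=0 clk=1 s7=0 s0=1
t0.Δ3 s5=0 s6=0 s1=0 s8=1 s3=0 s9=0 s2=0 clk=1 s7=1 s0=1
t0.Δ4 s5=1 s6=0 s1=0 s8=1 s3=0 s9=0 s2=0 clk=1 s7=1 s0=1
t1.Δ0 s5=1 s6=0 s1=0 s8=1 s3=0 s9=0 s2=0 clk=1 s7=1 s0=1
t1.Δ1 s5=1 s6=0 s1=0 s8=1 s3=0 s9=0 s2=0 clk=0 s7=1 s0=1
t2.Δ0 s5=1 s6=0 s1=0 s8=1 s3=0 s9=0 s2=0 clk=0 s7=1 s0=1
t2.Δ1 s5=1 s6=0 s1=0 s8=1 s3=0 s9=0 s2=0 clk=1 s7=1 s0=1
t2.Δ2 s5=1 s6=1 s1=0 s8=1 s3=0 s9=0 s2=0 clk=1 s7=1 s0=1
t3.Δ0 s5=1 s6=1 s1=0 s8=1 s3=0 s9=0 s2=0 clk=1 s7=1 s0=1
t3.Δ1 s5=1 s6=1 s1=0 s8=1 s3=0 s9=0 s2=0 clk=0 s7=1 s0=1
t4.Δ0 s5=1 s6=1 s1=0 s8=1 s3=0 s9=0 s2=0 clk=0 s7=1 s0=1
t4.Δ1 s5=1 s6=1 s1=0 s8=1 s3=0 s9=0 s2=0 clk=1 s7=1 s0=1
t4.Δ2 s5=1 s6=1 s1=0 s8=1 s3=1 s9=0 s2=0 clk=1 s7=1 s0=1
t5.Δ0 s5=1 s6=1 s1=0 s8=1 s3=1 s9=0 s2=0 clk=1 s7=1 s0=1
t5.Δ1 s5=1 s6=1 s1=0 s8=1 s3=1 s9=1 s2=0 clk=0 s7=1 s0=1
t6.Δ0 s5=1 s6=1 s1=0 s8=1 s3=1 s9=1 s2=0 clk=0 s7=1 s0=1
t6.Δ1 s5=1 s6=1 s1=0 s8=1 s3=1 s9=1 s2=0 clk=1 s7=1 s0=1
t6.Δ2 s5=1 s6=1 s1=0 s8=1 s3=1 s9=1 s2=1 clk=1 s7=1 s0=1
t6.Δ3 s5=0 s6=1 s1=0 s8=1 s3=1 s9=1 s2=1 clk=1 s7=1 s0=1
t7.Δ0 s5=0 s6=1 s1=0 s8=1 s3=1 s9=1 s2=1 clk=1 s7=1 s0=1
t7.Δ1 s5=0 s6=1 s1=0 s8=1 s3=1 s9=1 s2=1 clk=0 s7=1 s0=1
t8.Δ0 s5=0 s6=1 s1=0 s8=1 s3=1 s9=1 s2=1 clk=0 s7=1 s0=1
t8.Δ1 s5=0 s6=1 s1=0 s8=1 s3=1 s9=0 s2=1 clk=1 s7=1 s0=1
t8.Δ2 s5=0 s6=0 s1=0 s8=0 s3=1 s9=0 s2=1 clk=1 s7=1 s0=1
t8.Δ3 s5=0 s6=0 s1=0 s8=0 s3=1 s9=0 s2=1 clk=1 s7=0 s0=1
t8.Δ4 s5=1 s6=0 s1=0 s8=0 s3=1 s9=0 s2=1 clk=1 s7=0 s0=1
t9.Δ0 s5=1 s6=0 s1=0 s8=0 s3=1 s9=0 s2=1 clk=1 s7=0 s0=1
t9.Δ1 s5=1 s6=0 s1=0 s8=0 s3=1 s9=0 s2=1 clk=0 s7=0 s0=1
t10.Δ0 s5=1 s6=0 s1=0 s8=0 s3=1 s9=0 s2=1 clk=0 s7=0 s0=1
t10.Δ1 s5=1 s6=0 s1=0 s8=0 s3=1 s9=0 s2=1 clk=1 s7=0 s0=1
t10.Δ2 s5=1 s6=0 s1=0 s8=1 s3=0 s9=0 s2=0 clk=1 s7=0 s0=1
t10.Δ3 s5=0 s6=0 s1=0 s8=1 s3=0 s9=0 s2=0 clk=1 s7=1 s0=1
t10.Δ4 s5=1 s6=0 s1=0 s8=1 s3=0 s9=0 s2=0 clk=1 s7=1 s0=1
t11.Δ0 s5=1 s6=0 s1=0 s8=1 s3=0 s9=0 s2=0 clk=1 s7=1 s0=1
t11.Δ1 s5=1 s6=0 s1=0 s8=1 s3=0 s9=0 s2=0 clk=0 s7=1 s0=1

0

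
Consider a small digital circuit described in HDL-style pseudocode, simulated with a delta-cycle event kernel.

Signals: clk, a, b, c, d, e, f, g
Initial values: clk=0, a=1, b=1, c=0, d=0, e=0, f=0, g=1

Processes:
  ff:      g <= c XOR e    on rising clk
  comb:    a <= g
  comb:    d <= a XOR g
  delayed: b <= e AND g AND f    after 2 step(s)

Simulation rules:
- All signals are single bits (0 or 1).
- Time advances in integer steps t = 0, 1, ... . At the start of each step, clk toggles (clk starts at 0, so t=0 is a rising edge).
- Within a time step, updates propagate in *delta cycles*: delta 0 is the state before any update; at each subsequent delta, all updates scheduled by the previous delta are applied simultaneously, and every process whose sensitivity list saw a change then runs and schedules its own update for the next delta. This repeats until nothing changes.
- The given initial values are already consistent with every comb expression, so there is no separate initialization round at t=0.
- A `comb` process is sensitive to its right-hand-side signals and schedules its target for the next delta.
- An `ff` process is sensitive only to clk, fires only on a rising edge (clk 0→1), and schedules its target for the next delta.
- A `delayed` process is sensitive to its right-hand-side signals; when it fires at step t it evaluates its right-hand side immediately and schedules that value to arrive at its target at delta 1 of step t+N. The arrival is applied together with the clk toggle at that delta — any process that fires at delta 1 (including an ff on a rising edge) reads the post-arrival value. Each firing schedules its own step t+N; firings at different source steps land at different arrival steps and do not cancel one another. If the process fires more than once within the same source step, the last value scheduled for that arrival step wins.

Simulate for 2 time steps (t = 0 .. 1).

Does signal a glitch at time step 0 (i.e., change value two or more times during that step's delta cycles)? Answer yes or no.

t0.Δ0 d=0 f=0 c=0 g=1 e=0 b=1 a=1 clk=0
t0.Δ1 d=0 f=0 c=0 g=1 e=0 b=1 a=1 clk=1
t0.Δ2 d=0 f=0 c=0 g=0 e=0 b=1 a=1 clk=1
t0.Δ3 d=1 f=0 c=0 g=0 e=0 b=1 a=0 clk=1
t0.Δ4 d=0 f=0 c=0 g=0 e=0 b=1 a=0 clk=1
t1.Δ0 d=0 f=0 c=0 g=0 e=0 b=1 a=0 clk=1
t1.Δ1 d=0 f=0 c=0 g=0 e=0 b=1 a=0 clk=0

no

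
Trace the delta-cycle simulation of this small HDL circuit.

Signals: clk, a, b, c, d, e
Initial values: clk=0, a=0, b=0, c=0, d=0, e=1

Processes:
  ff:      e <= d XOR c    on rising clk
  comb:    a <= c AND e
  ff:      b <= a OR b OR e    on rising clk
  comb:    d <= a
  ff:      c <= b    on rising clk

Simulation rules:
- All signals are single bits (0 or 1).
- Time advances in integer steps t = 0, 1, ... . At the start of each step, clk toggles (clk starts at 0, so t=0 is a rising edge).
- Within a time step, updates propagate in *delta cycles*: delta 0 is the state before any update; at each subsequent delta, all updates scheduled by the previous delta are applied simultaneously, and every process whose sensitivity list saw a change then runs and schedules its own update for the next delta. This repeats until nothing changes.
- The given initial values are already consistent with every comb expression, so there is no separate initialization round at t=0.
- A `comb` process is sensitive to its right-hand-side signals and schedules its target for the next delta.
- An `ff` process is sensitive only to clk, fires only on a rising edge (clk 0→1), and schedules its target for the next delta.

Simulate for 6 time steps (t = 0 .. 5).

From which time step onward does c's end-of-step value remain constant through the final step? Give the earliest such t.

2

[bits: a,clk,b,d,c,e]
t=0: Δ0=000001 Δ1=010001 Δ2=011000 | 2Δ
t=1: Δ0=011000 Δ1=001000 | 1Δ
t=2: Δ0=001000 Δ1=011000 Δ2=011010 | 2Δ
t=3: Δ0=011010 Δ1=001010 | 1Δ
t=4: Δ0=001010 Δ1=011010 Δ2=011011 Δ3=111011 Δ4=111111 | 4Δ
t=5: Δ0=111111 Δ1=101111 | 1Δ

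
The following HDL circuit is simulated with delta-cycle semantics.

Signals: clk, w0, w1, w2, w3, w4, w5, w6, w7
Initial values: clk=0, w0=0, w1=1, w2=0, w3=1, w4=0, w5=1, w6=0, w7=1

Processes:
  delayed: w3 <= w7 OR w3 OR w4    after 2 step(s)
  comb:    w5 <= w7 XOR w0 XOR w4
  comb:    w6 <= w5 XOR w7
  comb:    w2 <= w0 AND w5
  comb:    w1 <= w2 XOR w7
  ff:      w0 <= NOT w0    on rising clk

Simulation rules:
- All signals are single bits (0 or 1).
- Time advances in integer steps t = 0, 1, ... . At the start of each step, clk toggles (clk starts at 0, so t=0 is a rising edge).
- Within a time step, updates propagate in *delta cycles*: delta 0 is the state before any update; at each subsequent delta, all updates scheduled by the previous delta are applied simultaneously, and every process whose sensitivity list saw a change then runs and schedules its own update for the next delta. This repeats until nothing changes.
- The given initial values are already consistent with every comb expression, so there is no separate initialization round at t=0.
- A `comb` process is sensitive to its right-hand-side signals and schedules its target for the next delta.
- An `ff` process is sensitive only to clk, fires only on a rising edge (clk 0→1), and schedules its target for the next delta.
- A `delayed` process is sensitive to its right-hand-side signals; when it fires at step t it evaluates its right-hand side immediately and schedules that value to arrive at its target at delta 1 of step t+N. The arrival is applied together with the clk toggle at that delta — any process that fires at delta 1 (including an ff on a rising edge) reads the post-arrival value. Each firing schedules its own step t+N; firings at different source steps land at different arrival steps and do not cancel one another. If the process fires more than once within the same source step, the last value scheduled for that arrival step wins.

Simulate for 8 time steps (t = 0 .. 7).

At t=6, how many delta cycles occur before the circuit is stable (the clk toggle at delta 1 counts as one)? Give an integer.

t=0 Δ0: w4=0 w7=1 w1=1 w6=0 clk=0 w5=1 w2=0 w3=1 w0=0
  Δ1: clk:0→1
  Δ2: w0:0→1
  Δ3: w5:1→0, w2:0→1
  Δ4: w1:1→0, w6:0→1, w2:1→0
  Δ5: w1:0→1
  (5Δ to stable)
t=1 Δ0: w4=0 w7=1 w1=1 w6=1 clk=1 w5=0 w2=0 w3=1 w0=1
  Δ1: clk:1→0
  (1Δ to stable)
t=2 Δ0: w4=0 w7=1 w1=1 w6=1 clk=0 w5=0 w2=0 w3=1 w0=1
  Δ1: clk:0→1
  Δ2: w0:1→0
  Δ3: w5:0→1
  Δ4: w6:1→0
  (4Δ to stable)
t=3 Δ0: w4=0 w7=1 w1=1 w6=0 clk=1 w5=1 w2=0 w3=1 w0=0
  Δ1: clk:1→0
  (1Δ to stable)
t=4 Δ0: w4=0 w7=1 w1=1 w6=0 clk=0 w5=1 w2=0 w3=1 w0=0
  Δ1: clk:0→1
  Δ2: w0:0→1
  Δ3: w5:1→0, w2:0→1
  Δ4: w1:1→0, w6:0→1, w2:1→0
  Δ5: w1:0→1
  (5Δ to stable)
t=5 Δ0: w4=0 w7=1 w1=1 w6=1 clk=1 w5=0 w2=0 w3=1 w0=1
  Δ1: clk:1→0
  (1Δ to stable)
t=6 Δ0: w4=0 w7=1 w1=1 w6=1 clk=0 w5=0 w2=0 w3=1 w0=1
  Δ1: clk:0→1
  Δ2: w0:1→0
  Δ3: w5:0→1
  Δ4: w6:1→0
  (4Δ to stable)
t=7 Δ0: w4=0 w7=1 w1=1 w6=0 clk=1 w5=1 w2=0 w3=1 w0=0
  Δ1: clk:1→0
  (1Δ to stable)

4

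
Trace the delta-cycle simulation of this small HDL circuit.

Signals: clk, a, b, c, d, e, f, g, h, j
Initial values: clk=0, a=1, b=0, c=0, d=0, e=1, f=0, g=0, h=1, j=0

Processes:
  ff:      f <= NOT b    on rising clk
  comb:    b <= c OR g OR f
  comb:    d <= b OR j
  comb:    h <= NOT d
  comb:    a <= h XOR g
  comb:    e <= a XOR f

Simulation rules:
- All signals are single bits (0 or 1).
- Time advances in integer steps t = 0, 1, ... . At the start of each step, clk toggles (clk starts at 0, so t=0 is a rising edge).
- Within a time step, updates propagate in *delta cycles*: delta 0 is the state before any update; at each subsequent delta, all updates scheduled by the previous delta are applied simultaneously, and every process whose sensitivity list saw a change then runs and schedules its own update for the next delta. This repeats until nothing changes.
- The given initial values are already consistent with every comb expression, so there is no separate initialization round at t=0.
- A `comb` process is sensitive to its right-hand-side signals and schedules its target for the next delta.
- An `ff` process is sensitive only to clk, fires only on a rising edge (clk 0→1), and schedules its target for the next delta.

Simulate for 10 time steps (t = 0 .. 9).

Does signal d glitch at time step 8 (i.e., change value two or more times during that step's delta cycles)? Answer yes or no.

t0.Δ0 e=1 b=0 a=1 g=0 f=0 h=1 j=0 d=0 c=0 clk=0
t0.Δ1 e=1 b=0 a=1 g=0 f=0 h=1 j=0 d=0 c=0 clk=1
t0.Δ2 e=1 b=0 a=1 g=0 f=1 h=1 j=0 d=0 c=0 clk=1
t0.Δ3 e=0 b=1 a=1 g=0 f=1 h=1 j=0 d=0 c=0 clk=1
t0.Δ4 e=0 b=1 a=1 g=0 f=1 h=1 j=0 d=1 c=0 clk=1
t0.Δ5 e=0 b=1 a=1 g=0 f=1 h=0 j=0 d=1 c=0 clk=1
t0.Δ6 e=0 b=1 a=0 g=0 f=1 h=0 j=0 d=1 c=0 clk=1
t0.Δ7 e=1 b=1 a=0 g=0 f=1 h=0 j=0 d=1 c=0 clk=1
t1.Δ0 e=1 b=1 a=0 g=0 f=1 h=0 j=0 d=1 c=0 clk=1
t1.Δ1 e=1 b=1 a=0 g=0 f=1 h=0 j=0 d=1 c=0 clk=0
t2.Δ0 e=1 b=1 a=0 g=0 f=1 h=0 j=0 d=1 c=0 clk=0
t2.Δ1 e=1 b=1 a=0 g=0 f=1 h=0 j=0 d=1 c=0 clk=1
t2.Δ2 e=1 b=1 a=0 g=0 f=0 h=0 j=0 d=1 c=0 clk=1
t2.Δ3 e=0 b=0 a=0 g=0 f=0 h=0 j=0 d=1 c=0 clk=1
t2.Δ4 e=0 b=0 a=0 g=0 f=0 h=0 j=0 d=0 c=0 clk=1
t2.Δ5 e=0 b=0 a=0 g=0 f=0 h=1 j=0 d=0 c=0 clk=1
t2.Δ6 e=0 b=0 a=1 g=0 f=0 h=1 j=0 d=0 c=0 clk=1
t2.Δ7 e=1 b=0 a=1 g=0 f=0 h=1 j=0 d=0 c=0 clk=1
t3.Δ0 e=1 b=0 a=1 g=0 f=0 h=1 j=0 d=0 c=0 clk=1
t3.Δ1 e=1 b=0 a=1 g=0 f=0 h=1 j=0 d=0 c=0 clk=0
t4.Δ0 e=1 b=0 a=1 g=0 f=0 h=1 j=0 d=0 c=0 clk=0
t4.Δ1 e=1 b=0 a=1 g=0 f=0 h=1 j=0 d=0 c=0 clk=1
t4.Δ2 e=1 b=0 a=1 g=0 f=1 h=1 j=0 d=0 c=0 clk=1
t4.Δ3 e=0 b=1 a=1 g=0 f=1 h=1 j=0 d=0 c=0 clk=1
t4.Δ4 e=0 b=1 a=1 g=0 f=1 h=1 j=0 d=1 c=0 clk=1
t4.Δ5 e=0 b=1 a=1 g=0 f=1 h=0 j=0 d=1 c=0 clk=1
t4.Δ6 e=0 b=1 a=0 g=0 f=1 h=0 j=0 d=1 c=0 clk=1
t4.Δ7 e=1 b=1 a=0 g=0 f=1 h=0 j=0 d=1 c=0 clk=1
t5.Δ0 e=1 b=1 a=0 g=0 f=1 h=0 j=0 d=1 c=0 clk=1
t5.Δ1 e=1 b=1 a=0 g=0 f=1 h=0 j=0 d=1 c=0 clk=0
t6.Δ0 e=1 b=1 a=0 g=0 f=1 h=0 j=0 d=1 c=0 clk=0
t6.Δ1 e=1 b=1 a=0 g=0 f=1 h=0 j=0 d=1 c=0 clk=1
t6.Δ2 e=1 b=1 a=0 g=0 f=0 h=0 j=0 d=1 c=0 clk=1
t6.Δ3 e=0 b=0 a=0 g=0 f=0 h=0 j=0 d=1 c=0 clk=1
t6.Δ4 e=0 b=0 a=0 g=0 f=0 h=0 j=0 d=0 c=0 clk=1
t6.Δ5 e=0 b=0 a=0 g=0 f=0 h=1 j=0 d=0 c=0 clk=1
t6.Δ6 e=0 b=0 a=1 g=0 f=0 h=1 j=0 d=0 c=0 clk=1
t6.Δ7 e=1 b=0 a=1 g=0 f=0 h=1 j=0 d=0 c=0 clk=1
t7.Δ0 e=1 b=0 a=1 g=0 f=0 h=1 j=0 d=0 c=0 clk=1
t7.Δ1 e=1 b=0 a=1 g=0 f=0 h=1 j=0 d=0 c=0 clk=0
t8.Δ0 e=1 b=0 a=1 g=0 f=0 h=1 j=0 d=0 c=0 clk=0
t8.Δ1 e=1 b=0 a=1 g=0 f=0 h=1 j=0 d=0 c=0 clk=1
t8.Δ2 e=1 b=0 a=1 g=0 f=1 h=1 j=0 d=0 c=0 clk=1
t8.Δ3 e=0 b=1 a=1 g=0 f=1 h=1 j=0 d=0 c=0 clk=1
t8.Δ4 e=0 b=1 a=1 g=0 f=1 h=1 j=0 d=1 c=0 clk=1
t8.Δ5 e=0 b=1 a=1 g=0 f=1 h=0 j=0 d=1 c=0 clk=1
t8.Δ6 e=0 b=1 a=0 g=0 f=1 h=0 j=0 d=1 c=0 clk=1
t8.Δ7 e=1 b=1 a=0 g=0 f=1 h=0 j=0 d=1 c=0 clk=1
t9.Δ0 e=1 b=1 a=0 g=0 f=1 h=0 j=0 d=1 c=0 clk=1
t9.Δ1 e=1 b=1 a=0 g=0 f=1 h=0 j=0 d=1 c=0 clk=0

no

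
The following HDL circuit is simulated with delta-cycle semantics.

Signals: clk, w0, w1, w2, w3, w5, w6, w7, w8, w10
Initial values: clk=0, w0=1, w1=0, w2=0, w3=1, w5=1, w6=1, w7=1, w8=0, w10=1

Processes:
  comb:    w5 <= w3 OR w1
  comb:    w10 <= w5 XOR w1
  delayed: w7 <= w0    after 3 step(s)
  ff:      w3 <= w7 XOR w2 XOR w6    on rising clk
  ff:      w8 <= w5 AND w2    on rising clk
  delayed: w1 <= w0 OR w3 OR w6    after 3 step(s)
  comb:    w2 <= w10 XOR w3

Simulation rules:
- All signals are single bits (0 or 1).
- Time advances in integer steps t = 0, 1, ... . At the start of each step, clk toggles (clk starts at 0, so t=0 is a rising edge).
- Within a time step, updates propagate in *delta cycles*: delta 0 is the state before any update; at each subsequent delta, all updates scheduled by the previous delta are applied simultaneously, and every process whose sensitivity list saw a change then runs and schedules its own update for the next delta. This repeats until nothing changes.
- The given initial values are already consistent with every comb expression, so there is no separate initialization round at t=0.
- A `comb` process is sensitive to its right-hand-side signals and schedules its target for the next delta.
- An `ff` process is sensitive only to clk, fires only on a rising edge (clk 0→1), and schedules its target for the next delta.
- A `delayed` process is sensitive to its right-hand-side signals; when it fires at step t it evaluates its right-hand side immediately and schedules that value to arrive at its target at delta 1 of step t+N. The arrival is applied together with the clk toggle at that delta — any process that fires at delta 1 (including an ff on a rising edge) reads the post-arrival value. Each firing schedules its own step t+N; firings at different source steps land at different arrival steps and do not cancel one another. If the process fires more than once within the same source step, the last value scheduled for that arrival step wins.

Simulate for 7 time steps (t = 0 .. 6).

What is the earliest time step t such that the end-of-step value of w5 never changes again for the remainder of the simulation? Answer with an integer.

t0.Δ0 w10=1 w2=0 w7=1 w3=1 w8=0 w1=0 clk=0 w0=1 w6=1 w5=1
t0.Δ1 w10=1 w2=0 w7=1 w3=1 w8=0 w1=0 clk=1 w0=1 w6=1 w5=1
t0.Δ2 w10=1 w2=0 w7=1 w3=0 w8=0 w1=0 clk=1 w0=1 w6=1 w5=1
t0.Δ3 w10=1 w2=1 w7=1 w3=0 w8=0 w1=0 clk=1 w0=1 w6=1 w5=0
t0.Δ4 w10=0 w2=1 w7=1 w3=0 w8=0 w1=0 clk=1 w0=1 w6=1 w5=0
t0.Δ5 w10=0 w2=0 w7=1 w3=0 w8=0 w1=0 clk=1 w0=1 w6=1 w5=0
t1.Δ0 w10=0 w2=0 w7=1 w3=0 w8=0 w1=0 clk=1 w0=1 w6=1 w5=0
t1.Δ1 w10=0 w2=0 w7=1 w3=0 w8=0 w1=0 clk=0 w0=1 w6=1 w5=0
t2.Δ0 w10=0 w2=0 w7=1 w3=0 w8=0 w1=0 clk=0 w0=1 w6=1 w5=0
t2.Δ1 w10=0 w2=0 w7=1 w3=0 w8=0 w1=0 clk=1 w0=1 w6=1 w5=0
t3.Δ0 w10=0 w2=0 w7=1 w3=0 w8=0 w1=0 clk=1 w0=1 w6=1 w5=0
t3.Δ1 w10=0 w2=0 w7=1 w3=0 w8=0 w1=1 clk=0 w0=1 w6=1 w5=0
t3.Δ2 w10=1 w2=0 w7=1 w3=0 w8=0 w1=1 clk=0 w0=1 w6=1 w5=1
t3.Δ3 w10=0 w2=1 w7=1 w3=0 w8=0 w1=1 clk=0 w0=1 w6=1 w5=1
t3.Δ4 w10=0 w2=0 w7=1 w3=0 w8=0 w1=1 clk=0 w0=1 w6=1 w5=1
t4.Δ0 w10=0 w2=0 w7=1 w3=0 w8=0 w1=1 clk=0 w0=1 w6=1 w5=1
t4.Δ1 w10=0 w2=0 w7=1 w3=0 w8=0 w1=1 clk=1 w0=1 w6=1 w5=1
t5.Δ0 w10=0 w2=0 w7=1 w3=0 w8=0 w1=1 clk=1 w0=1 w6=1 w5=1
t5.Δ1 w10=0 w2=0 w7=1 w3=0 w8=0 w1=1 clk=0 w0=1 w6=1 w5=1
t6.Δ0 w10=0 w2=0 w7=1 w3=0 w8=0 w1=1 clk=0 w0=1 w6=1 w5=1
t6.Δ1 w10=0 w2=0 w7=1 w3=0 w8=0 w1=1 clk=1 w0=1 w6=1 w5=1

3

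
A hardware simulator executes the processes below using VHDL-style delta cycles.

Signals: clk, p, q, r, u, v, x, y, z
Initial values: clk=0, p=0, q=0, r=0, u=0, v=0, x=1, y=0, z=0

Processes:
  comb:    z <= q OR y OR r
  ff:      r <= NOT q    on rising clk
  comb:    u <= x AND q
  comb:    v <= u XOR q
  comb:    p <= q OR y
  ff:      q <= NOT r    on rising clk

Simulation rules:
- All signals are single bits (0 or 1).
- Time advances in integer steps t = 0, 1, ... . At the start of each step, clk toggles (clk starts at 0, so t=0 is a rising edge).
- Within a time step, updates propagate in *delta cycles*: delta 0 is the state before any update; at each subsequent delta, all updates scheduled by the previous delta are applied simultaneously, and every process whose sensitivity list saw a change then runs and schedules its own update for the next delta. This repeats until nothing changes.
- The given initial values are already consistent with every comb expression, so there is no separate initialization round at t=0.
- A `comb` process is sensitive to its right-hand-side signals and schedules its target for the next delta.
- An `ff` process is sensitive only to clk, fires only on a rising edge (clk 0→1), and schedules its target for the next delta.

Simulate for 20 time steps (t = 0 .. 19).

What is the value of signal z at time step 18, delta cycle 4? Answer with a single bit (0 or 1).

0

t0.Δ0 p=0 v=0 clk=0 u=0 r=0 y=0 z=0 q=0 x=1
t0.Δ1 p=0 v=0 clk=1 u=0 r=0 y=0 z=0 q=0 x=1
t0.Δ2 p=0 v=0 clk=1 u=0 r=1 y=0 z=0 q=1 x=1
t0.Δ3 p=1 v=1 clk=1 u=1 r=1 y=0 z=1 q=1 x=1
t0.Δ4 p=1 v=0 clk=1 u=1 r=1 y=0 z=1 q=1 x=1
t1.Δ0 p=1 v=0 clk=1 u=1 r=1 y=0 z=1 q=1 x=1
t1.Δ1 p=1 v=0 clk=0 u=1 r=1 y=0 z=1 q=1 x=1
t2.Δ0 p=1 v=0 clk=0 u=1 r=1 y=0 z=1 q=1 x=1
t2.Δ1 p=1 v=0 clk=1 u=1 r=1 y=0 z=1 q=1 x=1
t2.Δ2 p=1 v=0 clk=1 u=1 r=0 y=0 z=1 q=0 x=1
t2.Δ3 p=0 v=1 clk=1 u=0 r=0 y=0 z=0 q=0 x=1
t2.Δ4 p=0 v=0 clk=1 u=0 r=0 y=0 z=0 q=0 x=1
t3.Δ0 p=0 v=0 clk=1 u=0 r=0 y=0 z=0 q=0 x=1
t3.Δ1 p=0 v=0 clk=0 u=0 r=0 y=0 z=0 q=0 x=1
t4.Δ0 p=0 v=0 clk=0 u=0 r=0 y=0 z=0 q=0 x=1
t4.Δ1 p=0 v=0 clk=1 u=0 r=0 y=0 z=0 q=0 x=1
t4.Δ2 p=0 v=0 clk=1 u=0 r=1 y=0 z=0 q=1 x=1
t4.Δ3 p=1 v=1 clk=1 u=1 r=1 y=0 z=1 q=1 x=1
t4.Δ4 p=1 v=0 clk=1 u=1 r=1 y=0 z=1 q=1 x=1
t5.Δ0 p=1 v=0 clk=1 u=1 r=1 y=0 z=1 q=1 x=1
t5.Δ1 p=1 v=0 clk=0 u=1 r=1 y=0 z=1 q=1 x=1
t6.Δ0 p=1 v=0 clk=0 u=1 r=1 y=0 z=1 q=1 x=1
t6.Δ1 p=1 v=0 clk=1 u=1 r=1 y=0 z=1 q=1 x=1
t6.Δ2 p=1 v=0 clk=1 u=1 r=0 y=0 z=1 q=0 x=1
t6.Δ3 p=0 v=1 clk=1 u=0 r=0 y=0 z=0 q=0 x=1
t6.Δ4 p=0 v=0 clk=1 u=0 r=0 y=0 z=0 q=0 x=1
t7.Δ0 p=0 v=0 clk=1 u=0 r=0 y=0 z=0 q=0 x=1
t7.Δ1 p=0 v=0 clk=0 u=0 r=0 y=0 z=0 q=0 x=1
t8.Δ0 p=0 v=0 clk=0 u=0 r=0 y=0 z=0 q=0 x=1
t8.Δ1 p=0 v=0 clk=1 u=0 r=0 y=0 z=0 q=0 x=1
t8.Δ2 p=0 v=0 clk=1 u=0 r=1 y=0 z=0 q=1 x=1
t8.Δ3 p=1 v=1 clk=1 u=1 r=1 y=0 z=1 q=1 x=1
t8.Δ4 p=1 v=0 clk=1 u=1 r=1 y=0 z=1 q=1 x=1
t9.Δ0 p=1 v=0 clk=1 u=1 r=1 y=0 z=1 q=1 x=1
t9.Δ1 p=1 v=0 clk=0 u=1 r=1 y=0 z=1 q=1 x=1
t10.Δ0 p=1 v=0 clk=0 u=1 r=1 y=0 z=1 q=1 x=1
t10.Δ1 p=1 v=0 clk=1 u=1 r=1 y=0 z=1 q=1 x=1
t10.Δ2 p=1 v=0 clk=1 u=1 r=0 y=0 z=1 q=0 x=1
t10.Δ3 p=0 v=1 clk=1 u=0 r=0 y=0 z=0 q=0 x=1
t10.Δ4 p=0 v=0 clk=1 u=0 r=0 y=0 z=0 q=0 x=1
t11.Δ0 p=0 v=0 clk=1 u=0 r=0 y=0 z=0 q=0 x=1
t11.Δ1 p=0 v=0 clk=0 u=0 r=0 y=0 z=0 q=0 x=1
t12.Δ0 p=0 v=0 clk=0 u=0 r=0 y=0 z=0 q=0 x=1
t12.Δ1 p=0 v=0 clk=1 u=0 r=0 y=0 z=0 q=0 x=1
t12.Δ2 p=0 v=0 clk=1 u=0 r=1 y=0 z=0 q=1 x=1
t12.Δ3 p=1 v=1 clk=1 u=1 r=1 y=0 z=1 q=1 x=1
t12.Δ4 p=1 v=0 clk=1 u=1 r=1 y=0 z=1 q=1 x=1
t13.Δ0 p=1 v=0 clk=1 u=1 r=1 y=0 z=1 q=1 x=1
t13.Δ1 p=1 v=0 clk=0 u=1 r=1 y=0 z=1 q=1 x=1
t14.Δ0 p=1 v=0 clk=0 u=1 r=1 y=0 z=1 q=1 x=1
t14.Δ1 p=1 v=0 clk=1 u=1 r=1 y=0 z=1 q=1 x=1
t14.Δ2 p=1 v=0 clk=1 u=1 r=0 y=0 z=1 q=0 x=1
t14.Δ3 p=0 v=1 clk=1 u=0 r=0 y=0 z=0 q=0 x=1
t14.Δ4 p=0 v=0 clk=1 u=0 r=0 y=0 z=0 q=0 x=1
t15.Δ0 p=0 v=0 clk=1 u=0 r=0 y=0 z=0 q=0 x=1
t15.Δ1 p=0 v=0 clk=0 u=0 r=0 y=0 z=0 q=0 x=1
t16.Δ0 p=0 v=0 clk=0 u=0 r=0 y=0 z=0 q=0 x=1
t16.Δ1 p=0 v=0 clk=1 u=0 r=0 y=0 z=0 q=0 x=1
t16.Δ2 p=0 v=0 clk=1 u=0 r=1 y=0 z=0 q=1 x=1
t16.Δ3 p=1 v=1 clk=1 u=1 r=1 y=0 z=1 q=1 x=1
t16.Δ4 p=1 v=0 clk=1 u=1 r=1 y=0 z=1 q=1 x=1
t17.Δ0 p=1 v=0 clk=1 u=1 r=1 y=0 z=1 q=1 x=1
t17.Δ1 p=1 v=0 clk=0 u=1 r=1 y=0 z=1 q=1 x=1
t18.Δ0 p=1 v=0 clk=0 u=1 r=1 y=0 z=1 q=1 x=1
t18.Δ1 p=1 v=0 clk=1 u=1 r=1 y=0 z=1 q=1 x=1
t18.Δ2 p=1 v=0 clk=1 u=1 r=0 y=0 z=1 q=0 x=1
t18.Δ3 p=0 v=1 clk=1 u=0 r=0 y=0 z=0 q=0 x=1
t18.Δ4 p=0 v=0 clk=1 u=0 r=0 y=0 z=0 q=0 x=1
t19.Δ0 p=0 v=0 clk=1 u=0 r=0 y=0 z=0 q=0 x=1
t19.Δ1 p=0 v=0 clk=0 u=0 r=0 y=0 z=0 q=0 x=1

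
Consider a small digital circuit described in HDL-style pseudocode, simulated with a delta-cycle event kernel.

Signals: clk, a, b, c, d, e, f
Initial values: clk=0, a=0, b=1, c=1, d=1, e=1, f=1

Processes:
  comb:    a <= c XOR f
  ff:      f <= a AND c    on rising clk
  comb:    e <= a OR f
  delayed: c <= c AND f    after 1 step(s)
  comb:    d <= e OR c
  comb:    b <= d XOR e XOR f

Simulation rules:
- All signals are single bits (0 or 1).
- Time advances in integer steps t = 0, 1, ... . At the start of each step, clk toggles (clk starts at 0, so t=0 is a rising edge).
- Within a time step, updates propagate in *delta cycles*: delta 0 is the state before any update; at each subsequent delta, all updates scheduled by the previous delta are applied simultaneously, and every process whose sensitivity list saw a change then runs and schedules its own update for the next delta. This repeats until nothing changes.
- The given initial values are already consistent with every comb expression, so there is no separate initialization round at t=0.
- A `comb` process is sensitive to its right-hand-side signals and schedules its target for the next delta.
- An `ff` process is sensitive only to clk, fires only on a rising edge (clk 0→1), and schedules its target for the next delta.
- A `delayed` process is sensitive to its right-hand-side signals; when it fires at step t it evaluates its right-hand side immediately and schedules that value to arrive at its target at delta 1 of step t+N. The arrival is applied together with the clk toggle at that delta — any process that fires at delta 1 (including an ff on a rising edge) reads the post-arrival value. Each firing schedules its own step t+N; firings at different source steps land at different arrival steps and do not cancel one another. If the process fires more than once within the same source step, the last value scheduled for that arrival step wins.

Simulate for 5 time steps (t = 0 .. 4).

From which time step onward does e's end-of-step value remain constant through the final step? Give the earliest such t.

t0.Δ0 d=1 b=1 f=1 clk=0 c=1 a=0 e=1
t0.Δ1 d=1 b=1 f=1 clk=1 c=1 a=0 e=1
t0.Δ2 d=1 b=1 f=0 clk=1 c=1 a=0 e=1
t0.Δ3 d=1 b=0 f=0 clk=1 c=1 a=1 e=0
t0.Δ4 d=1 b=1 f=0 clk=1 c=1 a=1 e=1
t0.Δ5 d=1 b=0 f=0 clk=1 c=1 a=1 e=1
t1.Δ0 d=1 b=0 f=0 clk=1 c=1 a=1 e=1
t1.Δ1 d=1 b=0 f=0 clk=0 c=0 a=1 e=1
t1.Δ2 d=1 b=0 f=0 clk=0 c=0 a=0 e=1
t1.Δ3 d=1 b=0 f=0 clk=0 c=0 a=0 e=0
t1.Δ4 d=0 b=1 f=0 clk=0 c=0 a=0 e=0
t1.Δ5 d=0 b=0 f=0 clk=0 c=0 a=0 e=0
t2.Δ0 d=0 b=0 f=0 clk=0 c=0 a=0 e=0
t2.Δ1 d=0 b=0 f=0 clk=1 c=0 a=0 e=0
t3.Δ0 d=0 b=0 f=0 clk=1 c=0 a=0 e=0
t3.Δ1 d=0 b=0 f=0 clk=0 c=0 a=0 e=0
t4.Δ0 d=0 b=0 f=0 clk=0 c=0 a=0 e=0
t4.Δ1 d=0 b=0 f=0 clk=1 c=0 a=0 e=0

1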